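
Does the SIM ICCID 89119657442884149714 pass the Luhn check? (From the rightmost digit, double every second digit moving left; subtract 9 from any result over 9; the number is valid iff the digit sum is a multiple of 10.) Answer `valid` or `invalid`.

From the right, keep odd positions and double even positions (subtract 9 from any doubled value over 9):
  doubled (positions 2,4,...): 2 9 2 7 4 8 1 9 2 7 → sum 51
  kept (positions 1,3,...): 4 7 4 4 8 4 7 6 1 9 → sum 54
Total = 105.
105 mod 10 = 5, so the number is invalid.

invalid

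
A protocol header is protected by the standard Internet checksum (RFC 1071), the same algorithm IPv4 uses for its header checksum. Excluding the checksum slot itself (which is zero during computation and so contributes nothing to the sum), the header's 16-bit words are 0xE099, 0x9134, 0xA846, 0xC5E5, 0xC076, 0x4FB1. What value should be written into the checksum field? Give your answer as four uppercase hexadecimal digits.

One's-complement addition (fold any carry out of bit 15 back into bit 0):
  0xE099 + 0x9134 = 0x171CD → wrap carry → 0x71CE
  0x71CE + 0xA846 = 0x11A14 → wrap carry → 0x1A15
  0x1A15 + 0xC5E5 = 0x0DFFA
  0xDFFA + 0xC076 = 0x1A070 → wrap carry → 0xA071
  0xA071 + 0x4FB1 = 0x0F022
One's-complement sum = 0xF022.
Checksum = ~0xF022 & 0xFFFF = 0x0FDD.

0FDD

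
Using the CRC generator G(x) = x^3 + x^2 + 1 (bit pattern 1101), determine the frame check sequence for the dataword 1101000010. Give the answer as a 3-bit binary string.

Append 3 zeros: 1101000010000. Divide by 1101 (XOR where the leading bit is 1):
  pos 0: 1101 XOR 1101 = 0000
  pos 8: 1000 XOR 1101 = 0101
  pos 9: 1010 XOR 1101 = 0111
Remainder (last 3 bits) = 111. This is the CRC / FCS.

111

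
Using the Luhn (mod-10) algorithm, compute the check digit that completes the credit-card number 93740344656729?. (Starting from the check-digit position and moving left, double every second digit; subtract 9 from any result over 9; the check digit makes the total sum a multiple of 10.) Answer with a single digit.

3

Partial digits right→left: 9 2 7 6 5 6 4 4 3 0 4 7 3 9
Double every second digit counting from the check-digit position (so the 1st, 3rd, 5th, ... of the partial from the right).
  doubled (with −9 where >9): 9 5 1 8 6 8 6 → sum 43
  kept as-is: 2 6 6 4 0 7 9 → sum 34
Total = 43 + 34 = 77.
Check digit = (10 − (77 mod 10)) mod 10 = 3.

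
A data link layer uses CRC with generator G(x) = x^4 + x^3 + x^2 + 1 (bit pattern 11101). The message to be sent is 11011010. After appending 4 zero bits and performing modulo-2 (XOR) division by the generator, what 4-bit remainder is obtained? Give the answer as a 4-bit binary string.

0001

Append 4 zeros: 110110100000. Divide by 11101 (XOR where the leading bit is 1):
  pos 0: 11011 XOR 11101 = 00110
  pos 2: 11001 XOR 11101 = 00100
  pos 4: 10000 XOR 11101 = 01101
  pos 5: 11010 XOR 11101 = 00111
  pos 7: 11100 XOR 11101 = 00001
Remainder (last 4 bits) = 0001. This is the CRC / FCS.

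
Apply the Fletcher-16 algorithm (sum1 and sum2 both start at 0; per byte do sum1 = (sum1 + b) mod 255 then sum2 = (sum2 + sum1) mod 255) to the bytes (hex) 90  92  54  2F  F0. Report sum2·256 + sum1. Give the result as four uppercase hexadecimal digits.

Running sums (mod 255):
  after byte 0 (90): sum1=144, sum2=144
  after byte 1 (92): sum1=35, sum2=179
  after byte 2 (54): sum1=119, sum2=43
  after byte 3 (2F): sum1=166, sum2=209
  after byte 4 (F0): sum1=151, sum2=105
Checksum = sum2·256 + sum1 = 105·256 + 151 = 27031 = 0x6997.

6997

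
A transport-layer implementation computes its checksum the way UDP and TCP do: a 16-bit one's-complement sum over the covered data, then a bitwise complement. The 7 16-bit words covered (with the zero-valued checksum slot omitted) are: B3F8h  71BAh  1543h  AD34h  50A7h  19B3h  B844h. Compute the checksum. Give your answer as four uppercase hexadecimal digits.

One's-complement addition (fold any carry out of bit 15 back into bit 0):
  0xB3F8 + 0x71BA = 0x125B2 → wrap carry → 0x25B3
  0x25B3 + 0x1543 = 0x03AF6
  0x3AF6 + 0xAD34 = 0x0E82A
  0xE82A + 0x50A7 = 0x138D1 → wrap carry → 0x38D2
  0x38D2 + 0x19B3 = 0x05285
  0x5285 + 0xB844 = 0x10AC9 → wrap carry → 0x0ACA
One's-complement sum = 0x0ACA.
Checksum = ~0x0ACA & 0xFFFF = 0xF535.

F535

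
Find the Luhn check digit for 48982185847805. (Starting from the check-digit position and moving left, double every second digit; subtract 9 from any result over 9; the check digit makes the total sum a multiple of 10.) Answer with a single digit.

Partial digits right→left: 5 0 8 7 4 8 5 8 1 2 8 9 8 4
Double every second digit counting from the check-digit position (so the 1st, 3rd, 5th, ... of the partial from the right).
  doubled (with −9 where >9): 1 7 8 1 2 7 7 → sum 33
  kept as-is: 0 7 8 8 2 9 4 → sum 38
Total = 33 + 38 = 71.
Check digit = (10 − (71 mod 10)) mod 10 = 9.

9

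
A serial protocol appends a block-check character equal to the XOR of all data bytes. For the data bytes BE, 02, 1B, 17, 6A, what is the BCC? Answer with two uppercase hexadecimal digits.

DA

XOR the bytes together:
  start with 0xBE
  0xBE ⊕ 0x02 = 0xBC
  0xBC ⊕ 0x1B = 0xA7
  0xA7 ⊕ 0x17 = 0xB0
  0xB0 ⊕ 0x6A = 0xDA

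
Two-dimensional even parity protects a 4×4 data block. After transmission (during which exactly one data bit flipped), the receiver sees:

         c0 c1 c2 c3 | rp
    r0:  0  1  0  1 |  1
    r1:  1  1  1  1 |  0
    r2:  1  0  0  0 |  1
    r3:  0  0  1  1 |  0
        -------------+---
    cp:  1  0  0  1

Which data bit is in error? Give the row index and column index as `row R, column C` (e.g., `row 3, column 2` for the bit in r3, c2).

Recompute each row's even parity and compare to rp:
  r0: data parity 0, sent rp 1 → mismatch
  r1: data parity 0, sent rp 0 → ok
  r2: data parity 1, sent rp 1 → ok
  r3: data parity 0, sent rp 0 → ok
Recompute each column's even parity and compare to cp:
  c0: data parity 0, sent cp 1 → mismatch
  c1: data parity 0, sent cp 0 → ok
  c2: data parity 0, sent cp 0 → ok
  c3: data parity 1, sent cp 1 → ok
Exactly one row (r0) and one column (c0) fail → the flipped bit is at their intersection.

row 0, column 0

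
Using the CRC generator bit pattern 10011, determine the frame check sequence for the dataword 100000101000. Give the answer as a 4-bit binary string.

0000

Append 4 zeros: 1000001010000000. Divide by 10011 (XOR where the leading bit is 1):
  pos 0: 10000 XOR 10011 = 00011
  pos 3: 11010 XOR 10011 = 01001
  pos 4: 10011 XOR 10011 = 00000
Remainder (last 4 bits) = 0000. This is the CRC / FCS.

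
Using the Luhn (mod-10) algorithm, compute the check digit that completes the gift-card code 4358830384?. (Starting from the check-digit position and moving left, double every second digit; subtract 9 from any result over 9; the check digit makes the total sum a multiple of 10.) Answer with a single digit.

Partial digits right→left: 4 8 3 0 3 8 8 5 3 4
Double every second digit counting from the check-digit position (so the 1st, 3rd, 5th, ... of the partial from the right).
  doubled (with −9 where >9): 8 6 6 7 6 → sum 33
  kept as-is: 8 0 8 5 4 → sum 25
Total = 33 + 25 = 58.
Check digit = (10 − (58 mod 10)) mod 10 = 2.

2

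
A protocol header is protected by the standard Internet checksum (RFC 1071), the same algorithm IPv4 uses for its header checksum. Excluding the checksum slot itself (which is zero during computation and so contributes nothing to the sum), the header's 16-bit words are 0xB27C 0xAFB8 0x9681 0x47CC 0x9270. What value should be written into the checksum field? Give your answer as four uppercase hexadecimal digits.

2D0C

One's-complement addition (fold any carry out of bit 15 back into bit 0):
  0xB27C + 0xAFB8 = 0x16234 → wrap carry → 0x6235
  0x6235 + 0x9681 = 0x0F8B6
  0xF8B6 + 0x47CC = 0x14082 → wrap carry → 0x4083
  0x4083 + 0x9270 = 0x0D2F3
One's-complement sum = 0xD2F3.
Checksum = ~0xD2F3 & 0xFFFF = 0x2D0C.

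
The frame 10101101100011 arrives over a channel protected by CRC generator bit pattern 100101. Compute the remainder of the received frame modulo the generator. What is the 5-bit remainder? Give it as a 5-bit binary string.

Modulo-2 division of 10101101100011 by 100101:
  pos 0: 101011 XOR 100101 = 001110
  pos 2: 111001 XOR 100101 = 011100
  pos 3: 111001 XOR 100101 = 011100
  pos 4: 111000 XOR 100101 = 011101
  pos 5: 111010 XOR 100101 = 011111
  pos 6: 111110 XOR 100101 = 011011
  pos 7: 110111 XOR 100101 = 010010
  pos 8: 100101 XOR 100101 = 000000
Remainder = 00000 (zero — the frame passes the CRC check).

00000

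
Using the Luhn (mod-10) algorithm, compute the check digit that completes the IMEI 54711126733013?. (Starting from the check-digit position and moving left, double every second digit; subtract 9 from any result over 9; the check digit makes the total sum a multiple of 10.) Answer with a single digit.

Partial digits right→left: 3 1 0 3 3 7 6 2 1 1 1 7 4 5
Double every second digit counting from the check-digit position (so the 1st, 3rd, 5th, ... of the partial from the right).
  doubled (with −9 where >9): 6 0 6 3 2 2 8 → sum 27
  kept as-is: 1 3 7 2 1 7 5 → sum 26
Total = 27 + 26 = 53.
Check digit = (10 − (53 mod 10)) mod 10 = 7.

7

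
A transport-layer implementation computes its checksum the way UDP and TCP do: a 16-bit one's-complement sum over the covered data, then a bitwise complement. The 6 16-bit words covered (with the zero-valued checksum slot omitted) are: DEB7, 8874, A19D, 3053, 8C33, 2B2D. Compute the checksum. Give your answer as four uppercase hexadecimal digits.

One's-complement addition (fold any carry out of bit 15 back into bit 0):
  0xDEB7 + 0x8874 = 0x1672B → wrap carry → 0x672C
  0x672C + 0xA19D = 0x108C9 → wrap carry → 0x08CA
  0x08CA + 0x3053 = 0x0391D
  0x391D + 0x8C33 = 0x0C550
  0xC550 + 0x2B2D = 0x0F07D
One's-complement sum = 0xF07D.
Checksum = ~0xF07D & 0xFFFF = 0x0F82.

0F82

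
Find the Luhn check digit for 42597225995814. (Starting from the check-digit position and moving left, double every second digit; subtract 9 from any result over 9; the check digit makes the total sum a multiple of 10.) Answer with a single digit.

5

Partial digits right→left: 4 1 8 5 9 9 5 2 2 7 9 5 2 4
Double every second digit counting from the check-digit position (so the 1st, 3rd, 5th, ... of the partial from the right).
  doubled (with −9 where >9): 8 7 9 1 4 9 4 → sum 42
  kept as-is: 1 5 9 2 7 5 4 → sum 33
Total = 42 + 33 = 75.
Check digit = (10 − (75 mod 10)) mod 10 = 5.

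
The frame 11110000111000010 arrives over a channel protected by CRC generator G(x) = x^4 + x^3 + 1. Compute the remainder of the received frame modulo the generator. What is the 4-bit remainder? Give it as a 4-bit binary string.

1101

Modulo-2 division of 11110000111000010 by 11001:
  pos 0: 11110 XOR 11001 = 00111
  pos 2: 11100 XOR 11001 = 00101
  pos 4: 10101 XOR 11001 = 01100
  pos 5: 11001 XOR 11001 = 00000
  pos 10: 10000 XOR 11001 = 01001
  pos 11: 10011 XOR 11001 = 01010
  pos 12: 10100 XOR 11001 = 01101
Remainder = 1101 (nonzero — an error is detected).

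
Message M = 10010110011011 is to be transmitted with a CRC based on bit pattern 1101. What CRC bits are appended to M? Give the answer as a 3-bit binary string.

Append 3 zeros: 10010110011011000. Divide by 1101 (XOR where the leading bit is 1):
  pos 0: 1001 XOR 1101 = 0100
  pos 1: 1000 XOR 1101 = 0101
  pos 2: 1011 XOR 1101 = 0110
  pos 3: 1101 XOR 1101 = 0000
  pos 9: 1101 XOR 1101 = 0000
  pos 13: 1000 XOR 1101 = 0101
Remainder (last 3 bits) = 101. This is the CRC / FCS.

101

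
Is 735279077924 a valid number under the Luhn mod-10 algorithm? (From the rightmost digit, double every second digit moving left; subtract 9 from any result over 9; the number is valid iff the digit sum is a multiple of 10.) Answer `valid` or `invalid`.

From the right, keep odd positions and double even positions (subtract 9 from any doubled value over 9):
  doubled (positions 2,4,...): 4 5 0 5 1 5 → sum 20
  kept (positions 1,3,...): 4 9 7 9 2 3 → sum 34
Total = 54.
54 mod 10 = 4, so the number is invalid.

invalid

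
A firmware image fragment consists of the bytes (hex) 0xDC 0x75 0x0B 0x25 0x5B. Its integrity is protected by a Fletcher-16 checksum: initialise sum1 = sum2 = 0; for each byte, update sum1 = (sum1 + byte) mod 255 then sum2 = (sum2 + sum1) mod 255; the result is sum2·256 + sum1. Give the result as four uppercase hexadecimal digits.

ECDD

Running sums (mod 255):
  after byte 0 (0xDC): sum1=220, sum2=220
  after byte 1 (0x75): sum1=82, sum2=47
  after byte 2 (0x0B): sum1=93, sum2=140
  after byte 3 (0x25): sum1=130, sum2=15
  after byte 4 (0x5B): sum1=221, sum2=236
Checksum = sum2·256 + sum1 = 236·256 + 221 = 60637 = 0xECDD.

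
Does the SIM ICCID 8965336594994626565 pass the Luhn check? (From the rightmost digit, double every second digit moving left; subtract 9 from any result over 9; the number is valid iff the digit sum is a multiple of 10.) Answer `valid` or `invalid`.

valid

From the right, keep odd positions and double even positions (subtract 9 from any doubled value over 9):
  doubled (positions 2,4,...): 3 3 3 9 8 1 6 1 9 → sum 43
  kept (positions 1,3,...): 5 5 2 4 9 9 6 3 6 8 → sum 57
Total = 100.
100 mod 10 = 0, so the number is valid.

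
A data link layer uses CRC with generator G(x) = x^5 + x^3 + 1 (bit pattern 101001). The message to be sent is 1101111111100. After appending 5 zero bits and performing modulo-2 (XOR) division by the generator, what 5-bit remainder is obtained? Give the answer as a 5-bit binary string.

01010

Append 5 zeros: 110111111110000000. Divide by 101001 (XOR where the leading bit is 1):
  pos 0: 110111 XOR 101001 = 011110
  pos 1: 111101 XOR 101001 = 010100
  pos 2: 101001 XOR 101001 = 000000
  pos 8: 111000 XOR 101001 = 010001
  pos 9: 100010 XOR 101001 = 001011
  pos 11: 101100 XOR 101001 = 000101
Remainder (last 5 bits) = 01010. This is the CRC / FCS.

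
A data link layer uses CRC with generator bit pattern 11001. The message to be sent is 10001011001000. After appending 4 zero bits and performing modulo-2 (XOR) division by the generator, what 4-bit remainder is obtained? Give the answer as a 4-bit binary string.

0010

Append 4 zeros: 100010110010000000. Divide by 11001 (XOR where the leading bit is 1):
  pos 0: 10001 XOR 11001 = 01000
  pos 1: 10000 XOR 11001 = 01001
  pos 2: 10011 XOR 11001 = 01010
  pos 3: 10101 XOR 11001 = 01100
  pos 4: 11000 XOR 11001 = 00001
  pos 8: 10100 XOR 11001 = 01101
  pos 9: 11010 XOR 11001 = 00011
  pos 12: 11000 XOR 11001 = 00001
Remainder (last 4 bits) = 0010. This is the CRC / FCS.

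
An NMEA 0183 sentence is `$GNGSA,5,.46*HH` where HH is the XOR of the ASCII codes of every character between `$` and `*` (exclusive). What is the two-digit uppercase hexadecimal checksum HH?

45

XOR the ASCII codes of the payload characters:
  'G' = 0x47 → acc = 0x47
  'N' = 0x4E → acc = 0x09
  'G' = 0x47 → acc = 0x4E
  'S' = 0x53 → acc = 0x1D
  'A' = 0x41 → acc = 0x5C
  ',' = 0x2C → acc = 0x70
  '5' = 0x35 → acc = 0x45
  ',' = 0x2C → acc = 0x69
  '.' = 0x2E → acc = 0x47
  '4' = 0x34 → acc = 0x73
  '6' = 0x36 → acc = 0x45
Checksum = 0x45.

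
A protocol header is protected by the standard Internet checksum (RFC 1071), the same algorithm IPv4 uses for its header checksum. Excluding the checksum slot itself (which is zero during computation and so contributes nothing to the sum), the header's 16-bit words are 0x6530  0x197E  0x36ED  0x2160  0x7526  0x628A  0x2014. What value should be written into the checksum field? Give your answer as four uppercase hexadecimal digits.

One's-complement addition (fold any carry out of bit 15 back into bit 0):
  0x6530 + 0x197E = 0x07EAE
  0x7EAE + 0x36ED = 0x0B59B
  0xB59B + 0x2160 = 0x0D6FB
  0xD6FB + 0x7526 = 0x14C21 → wrap carry → 0x4C22
  0x4C22 + 0x628A = 0x0AEAC
  0xAEAC + 0x2014 = 0x0CEC0
One's-complement sum = 0xCEC0.
Checksum = ~0xCEC0 & 0xFFFF = 0x313F.

313F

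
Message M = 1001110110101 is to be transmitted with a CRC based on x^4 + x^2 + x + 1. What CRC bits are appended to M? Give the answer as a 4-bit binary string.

1100

Append 4 zeros: 10011101101010000. Divide by 10111 (XOR where the leading bit is 1):
  pos 0: 10011 XOR 10111 = 00100
  pos 2: 10010 XOR 10111 = 00101
  pos 4: 10111 XOR 10111 = 00000
  pos 10: 10100 XOR 10111 = 00011
Remainder (last 4 bits) = 1100. This is the CRC / FCS.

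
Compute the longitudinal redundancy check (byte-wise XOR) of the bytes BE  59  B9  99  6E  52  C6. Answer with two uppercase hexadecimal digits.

3D

XOR the bytes together:
  start with 0xBE
  0xBE ⊕ 0x59 = 0xE7
  0xE7 ⊕ 0xB9 = 0x5E
  0x5E ⊕ 0x99 = 0xC7
  0xC7 ⊕ 0x6E = 0xA9
  0xA9 ⊕ 0x52 = 0xFB
  0xFB ⊕ 0xC6 = 0x3D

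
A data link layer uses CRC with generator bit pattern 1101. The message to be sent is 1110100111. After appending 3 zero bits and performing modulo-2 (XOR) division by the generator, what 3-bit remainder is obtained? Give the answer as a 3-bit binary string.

Append 3 zeros: 1110100111000. Divide by 1101 (XOR where the leading bit is 1):
  pos 0: 1110 XOR 1101 = 0011
  pos 2: 1110 XOR 1101 = 0011
  pos 4: 1101 XOR 1101 = 0000
  pos 8: 1100 XOR 1101 = 0001
Remainder (last 3 bits) = 010. This is the CRC / FCS.

010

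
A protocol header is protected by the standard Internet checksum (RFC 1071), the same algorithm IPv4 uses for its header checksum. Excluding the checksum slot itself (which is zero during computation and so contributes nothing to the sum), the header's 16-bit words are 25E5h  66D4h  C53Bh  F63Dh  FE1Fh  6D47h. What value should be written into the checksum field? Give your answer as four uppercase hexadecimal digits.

4C65

One's-complement addition (fold any carry out of bit 15 back into bit 0):
  0x25E5 + 0x66D4 = 0x08CB9
  0x8CB9 + 0xC53B = 0x151F4 → wrap carry → 0x51F5
  0x51F5 + 0xF63D = 0x14832 → wrap carry → 0x4833
  0x4833 + 0xFE1F = 0x14652 → wrap carry → 0x4653
  0x4653 + 0x6D47 = 0x0B39A
One's-complement sum = 0xB39A.
Checksum = ~0xB39A & 0xFFFF = 0x4C65.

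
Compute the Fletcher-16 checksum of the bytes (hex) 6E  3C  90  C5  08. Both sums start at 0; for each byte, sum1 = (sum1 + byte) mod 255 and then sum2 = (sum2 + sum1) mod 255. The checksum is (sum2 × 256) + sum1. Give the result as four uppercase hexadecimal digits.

Running sums (mod 255):
  after byte 0 (6E): sum1=110, sum2=110
  after byte 1 (3C): sum1=170, sum2=25
  after byte 2 (90): sum1=59, sum2=84
  after byte 3 (C5): sum1=1, sum2=85
  after byte 4 (08): sum1=9, sum2=94
Checksum = sum2·256 + sum1 = 94·256 + 9 = 24073 = 0x5E09.

5E09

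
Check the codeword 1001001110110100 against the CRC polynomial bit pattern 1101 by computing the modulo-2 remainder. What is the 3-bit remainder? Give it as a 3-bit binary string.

110

Modulo-2 division of 1001001110110100 by 1101:
  pos 0: 1001 XOR 1101 = 0100
  pos 1: 1000 XOR 1101 = 0101
  pos 2: 1010 XOR 1101 = 0111
  pos 3: 1111 XOR 1101 = 0010
  pos 5: 1011 XOR 1101 = 0110
  pos 6: 1100 XOR 1101 = 0001
  pos 9: 1110 XOR 1101 = 0011
  pos 11: 1110 XOR 1101 = 0011
Remainder = 110 (nonzero — an error is detected).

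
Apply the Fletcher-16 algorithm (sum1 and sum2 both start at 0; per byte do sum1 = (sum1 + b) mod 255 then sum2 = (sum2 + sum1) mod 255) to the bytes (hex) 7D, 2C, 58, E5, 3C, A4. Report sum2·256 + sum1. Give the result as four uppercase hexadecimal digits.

FDC8

Running sums (mod 255):
  after byte 0 (7D): sum1=125, sum2=125
  after byte 1 (2C): sum1=169, sum2=39
  after byte 2 (58): sum1=2, sum2=41
  after byte 3 (E5): sum1=231, sum2=17
  after byte 4 (3C): sum1=36, sum2=53
  after byte 5 (A4): sum1=200, sum2=253
Checksum = sum2·256 + sum1 = 253·256 + 200 = 64968 = 0xFDC8.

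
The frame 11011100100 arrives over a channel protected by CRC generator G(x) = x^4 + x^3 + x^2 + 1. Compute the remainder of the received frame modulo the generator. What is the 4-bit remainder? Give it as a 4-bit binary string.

Modulo-2 division of 11011100100 by 11101:
  pos 0: 11011 XOR 11101 = 00110
  pos 2: 11010 XOR 11101 = 00111
  pos 4: 11101 XOR 11101 = 00000
Remainder = 0000 (zero — the frame passes the CRC check).

0000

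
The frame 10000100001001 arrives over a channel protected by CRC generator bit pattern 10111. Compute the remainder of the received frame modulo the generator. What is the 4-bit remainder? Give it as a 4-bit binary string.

Modulo-2 division of 10000100001001 by 10111:
  pos 0: 10000 XOR 10111 = 00111
  pos 2: 11110 XOR 10111 = 01001
  pos 3: 10010 XOR 10111 = 00101
  pos 5: 10100 XOR 10111 = 00011
  pos 8: 11100 XOR 10111 = 01011
  pos 9: 10111 XOR 10111 = 00000
Remainder = 0000 (zero — the frame passes the CRC check).

0000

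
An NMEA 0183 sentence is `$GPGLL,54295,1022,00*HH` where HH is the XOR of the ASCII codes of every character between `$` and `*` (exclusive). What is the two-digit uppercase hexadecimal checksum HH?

XOR the ASCII codes of the payload characters:
  'G' = 0x47 → acc = 0x47
  'P' = 0x50 → acc = 0x17
  'G' = 0x47 → acc = 0x50
  'L' = 0x4C → acc = 0x1C
  'L' = 0x4C → acc = 0x50
  ',' = 0x2C → acc = 0x7C
  '5' = 0x35 → acc = 0x49
  '4' = 0x34 → acc = 0x7D
  '2' = 0x32 → acc = 0x4F
  '9' = 0x39 → acc = 0x76
  '5' = 0x35 → acc = 0x43
  ',' = 0x2C → acc = 0x6F
  '1' = 0x31 → acc = 0x5E
  '0' = 0x30 → acc = 0x6E
  '2' = 0x32 → acc = 0x5C
  '2' = 0x32 → acc = 0x6E
  ',' = 0x2C → acc = 0x42
  '0' = 0x30 → acc = 0x72
  '0' = 0x30 → acc = 0x42
Checksum = 0x42.

42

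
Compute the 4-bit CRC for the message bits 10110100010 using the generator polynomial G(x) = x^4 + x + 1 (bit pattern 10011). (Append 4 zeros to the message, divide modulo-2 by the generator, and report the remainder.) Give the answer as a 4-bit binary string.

Append 4 zeros: 101101000100000. Divide by 10011 (XOR where the leading bit is 1):
  pos 0: 10110 XOR 10011 = 00101
  pos 2: 10110 XOR 10011 = 00101
  pos 4: 10100 XOR 10011 = 00111
  pos 6: 11110 XOR 10011 = 01101
  pos 7: 11010 XOR 10011 = 01001
  pos 8: 10010 XOR 10011 = 00001
Remainder (last 4 bits) = 0100. This is the CRC / FCS.

0100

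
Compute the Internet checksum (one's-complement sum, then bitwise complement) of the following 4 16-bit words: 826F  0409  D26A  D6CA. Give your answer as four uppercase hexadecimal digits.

One's-complement addition (fold any carry out of bit 15 back into bit 0):
  0x826F + 0x0409 = 0x08678
  0x8678 + 0xD26A = 0x158E2 → wrap carry → 0x58E3
  0x58E3 + 0xD6CA = 0x12FAD → wrap carry → 0x2FAE
One's-complement sum = 0x2FAE.
Checksum = ~0x2FAE & 0xFFFF = 0xD051.

D051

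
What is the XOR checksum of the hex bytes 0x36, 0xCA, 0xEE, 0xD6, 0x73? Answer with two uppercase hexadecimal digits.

XOR the bytes together:
  start with 0x36
  0x36 ⊕ 0xCA = 0xFC
  0xFC ⊕ 0xEE = 0x12
  0x12 ⊕ 0xD6 = 0xC4
  0xC4 ⊕ 0x73 = 0xB7

B7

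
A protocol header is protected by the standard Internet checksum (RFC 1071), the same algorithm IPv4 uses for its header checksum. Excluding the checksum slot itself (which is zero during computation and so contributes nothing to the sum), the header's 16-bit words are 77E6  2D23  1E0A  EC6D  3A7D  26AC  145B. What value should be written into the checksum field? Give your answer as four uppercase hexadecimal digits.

DAF9

One's-complement addition (fold any carry out of bit 15 back into bit 0):
  0x77E6 + 0x2D23 = 0x0A509
  0xA509 + 0x1E0A = 0x0C313
  0xC313 + 0xEC6D = 0x1AF80 → wrap carry → 0xAF81
  0xAF81 + 0x3A7D = 0x0E9FE
  0xE9FE + 0x26AC = 0x110AA → wrap carry → 0x10AB
  0x10AB + 0x145B = 0x02506
One's-complement sum = 0x2506.
Checksum = ~0x2506 & 0xFFFF = 0xDAF9.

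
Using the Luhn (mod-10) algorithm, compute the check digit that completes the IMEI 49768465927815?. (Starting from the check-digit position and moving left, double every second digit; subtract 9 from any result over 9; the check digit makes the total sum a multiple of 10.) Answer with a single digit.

5

Partial digits right→left: 5 1 8 7 2 9 5 6 4 8 6 7 9 4
Double every second digit counting from the check-digit position (so the 1st, 3rd, 5th, ... of the partial from the right).
  doubled (with −9 where >9): 1 7 4 1 8 3 9 → sum 33
  kept as-is: 1 7 9 6 8 7 4 → sum 42
Total = 33 + 42 = 75.
Check digit = (10 − (75 mod 10)) mod 10 = 5.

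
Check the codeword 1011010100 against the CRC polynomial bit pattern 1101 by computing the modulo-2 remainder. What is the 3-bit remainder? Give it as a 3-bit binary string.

Modulo-2 division of 1011010100 by 1101:
  pos 0: 1011 XOR 1101 = 0110
  pos 1: 1100 XOR 1101 = 0001
  pos 4: 1101 XOR 1101 = 0000
Remainder = 000 (zero — the frame passes the CRC check).

000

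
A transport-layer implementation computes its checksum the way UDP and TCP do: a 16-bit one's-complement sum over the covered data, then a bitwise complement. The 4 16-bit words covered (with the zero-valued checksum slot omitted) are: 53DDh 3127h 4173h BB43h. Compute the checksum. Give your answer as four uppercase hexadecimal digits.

7E44

One's-complement addition (fold any carry out of bit 15 back into bit 0):
  0x53DD + 0x3127 = 0x08504
  0x8504 + 0x4173 = 0x0C677
  0xC677 + 0xBB43 = 0x181BA → wrap carry → 0x81BB
One's-complement sum = 0x81BB.
Checksum = ~0x81BB & 0xFFFF = 0x7E44.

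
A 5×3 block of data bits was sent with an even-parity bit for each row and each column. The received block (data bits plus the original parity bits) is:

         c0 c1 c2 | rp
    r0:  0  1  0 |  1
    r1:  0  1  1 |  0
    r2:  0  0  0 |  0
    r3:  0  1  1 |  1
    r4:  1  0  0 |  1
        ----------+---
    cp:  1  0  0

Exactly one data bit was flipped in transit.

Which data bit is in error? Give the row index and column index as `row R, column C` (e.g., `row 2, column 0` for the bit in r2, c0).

Recompute each row's even parity and compare to rp:
  r0: data parity 1, sent rp 1 → ok
  r1: data parity 0, sent rp 0 → ok
  r2: data parity 0, sent rp 0 → ok
  r3: data parity 0, sent rp 1 → mismatch
  r4: data parity 1, sent rp 1 → ok
Recompute each column's even parity and compare to cp:
  c0: data parity 1, sent cp 1 → ok
  c1: data parity 1, sent cp 0 → mismatch
  c2: data parity 0, sent cp 0 → ok
Exactly one row (r3) and one column (c1) fail → the flipped bit is at their intersection.

row 3, column 1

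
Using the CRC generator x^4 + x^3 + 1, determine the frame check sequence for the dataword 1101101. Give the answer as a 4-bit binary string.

1110

Append 4 zeros: 11011010000. Divide by 11001 (XOR where the leading bit is 1):
  pos 0: 11011 XOR 11001 = 00010
  pos 3: 10010 XOR 11001 = 01011
  pos 4: 10110 XOR 11001 = 01111
  pos 5: 11110 XOR 11001 = 00111
Remainder (last 4 bits) = 1110. This is the CRC / FCS.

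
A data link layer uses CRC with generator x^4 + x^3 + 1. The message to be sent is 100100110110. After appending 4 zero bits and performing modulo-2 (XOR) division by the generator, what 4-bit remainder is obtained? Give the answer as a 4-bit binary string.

Append 4 zeros: 1001001101100000. Divide by 11001 (XOR where the leading bit is 1):
  pos 0: 10010 XOR 11001 = 01011
  pos 1: 10110 XOR 11001 = 01111
  pos 2: 11111 XOR 11001 = 00110
  pos 4: 11010 XOR 11001 = 00011
  pos 7: 11110 XOR 11001 = 00111
  pos 9: 11100 XOR 11001 = 00101
  pos 11: 10100 XOR 11001 = 01101
Remainder (last 4 bits) = 1101. This is the CRC / FCS.

1101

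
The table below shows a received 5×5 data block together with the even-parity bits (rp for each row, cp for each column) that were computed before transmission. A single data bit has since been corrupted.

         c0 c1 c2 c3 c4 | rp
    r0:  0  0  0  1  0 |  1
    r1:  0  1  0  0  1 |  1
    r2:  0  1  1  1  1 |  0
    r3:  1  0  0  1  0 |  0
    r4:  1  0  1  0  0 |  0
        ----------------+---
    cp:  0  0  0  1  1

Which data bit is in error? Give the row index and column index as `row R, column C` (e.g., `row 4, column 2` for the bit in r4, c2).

row 1, column 4

Recompute each row's even parity and compare to rp:
  r0: data parity 1, sent rp 1 → ok
  r1: data parity 0, sent rp 1 → mismatch
  r2: data parity 0, sent rp 0 → ok
  r3: data parity 0, sent rp 0 → ok
  r4: data parity 0, sent rp 0 → ok
Recompute each column's even parity and compare to cp:
  c0: data parity 0, sent cp 0 → ok
  c1: data parity 0, sent cp 0 → ok
  c2: data parity 0, sent cp 0 → ok
  c3: data parity 1, sent cp 1 → ok
  c4: data parity 0, sent cp 1 → mismatch
Exactly one row (r1) and one column (c4) fail → the flipped bit is at their intersection.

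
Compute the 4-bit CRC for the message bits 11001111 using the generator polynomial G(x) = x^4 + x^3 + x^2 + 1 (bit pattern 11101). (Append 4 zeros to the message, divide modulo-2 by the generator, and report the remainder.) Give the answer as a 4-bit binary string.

0000

Append 4 zeros: 110011110000. Divide by 11101 (XOR where the leading bit is 1):
  pos 0: 11001 XOR 11101 = 00100
  pos 2: 10011 XOR 11101 = 01110
  pos 3: 11101 XOR 11101 = 00000
Remainder (last 4 bits) = 0000. This is the CRC / FCS.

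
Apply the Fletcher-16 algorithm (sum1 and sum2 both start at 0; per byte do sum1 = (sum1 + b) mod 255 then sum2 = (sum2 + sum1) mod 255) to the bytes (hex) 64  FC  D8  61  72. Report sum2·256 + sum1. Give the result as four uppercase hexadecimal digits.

Running sums (mod 255):
  after byte 0 (64): sum1=100, sum2=100
  after byte 1 (FC): sum1=97, sum2=197
  after byte 2 (D8): sum1=58, sum2=0
  after byte 3 (61): sum1=155, sum2=155
  after byte 4 (72): sum1=14, sum2=169
Checksum = sum2·256 + sum1 = 169·256 + 14 = 43278 = 0xA90E.

A90E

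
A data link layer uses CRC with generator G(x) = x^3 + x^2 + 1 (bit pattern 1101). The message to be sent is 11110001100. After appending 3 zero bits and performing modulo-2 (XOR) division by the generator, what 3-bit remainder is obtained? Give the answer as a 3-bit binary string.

010

Append 3 zeros: 11110001100000. Divide by 1101 (XOR where the leading bit is 1):
  pos 0: 1111 XOR 1101 = 0010
  pos 2: 1000 XOR 1101 = 0101
  pos 3: 1010 XOR 1101 = 0111
  pos 4: 1111 XOR 1101 = 0010
  pos 6: 1010 XOR 1101 = 0111
  pos 7: 1110 XOR 1101 = 0011
  pos 9: 1100 XOR 1101 = 0001
Remainder (last 3 bits) = 010. This is the CRC / FCS.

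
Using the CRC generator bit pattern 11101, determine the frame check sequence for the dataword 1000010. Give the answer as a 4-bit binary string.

1111

Append 4 zeros: 10000100000. Divide by 11101 (XOR where the leading bit is 1):
  pos 0: 10000 XOR 11101 = 01101
  pos 1: 11011 XOR 11101 = 00110
  pos 3: 11000 XOR 11101 = 00101
  pos 5: 10100 XOR 11101 = 01001
  pos 6: 10010 XOR 11101 = 01111
Remainder (last 4 bits) = 1111. This is the CRC / FCS.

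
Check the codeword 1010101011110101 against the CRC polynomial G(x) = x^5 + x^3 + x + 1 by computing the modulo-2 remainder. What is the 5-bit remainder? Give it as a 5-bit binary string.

00000

Modulo-2 division of 1010101011110101 by 101011:
  pos 0: 101010 XOR 101011 = 000001
  pos 5: 110111 XOR 101011 = 011100
  pos 6: 111001 XOR 101011 = 010010
  pos 7: 100100 XOR 101011 = 001111
  pos 9: 111110 XOR 101011 = 010101
  pos 10: 101011 XOR 101011 = 000000
Remainder = 00000 (zero — the frame passes the CRC check).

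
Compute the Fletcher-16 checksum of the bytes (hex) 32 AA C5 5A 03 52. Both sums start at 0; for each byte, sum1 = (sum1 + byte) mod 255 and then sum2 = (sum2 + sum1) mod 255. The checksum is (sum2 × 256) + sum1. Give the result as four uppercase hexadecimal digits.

Running sums (mod 255):
  after byte 0 (32): sum1=50, sum2=50
  after byte 1 (AA): sum1=220, sum2=15
  after byte 2 (C5): sum1=162, sum2=177
  after byte 3 (5A): sum1=252, sum2=174
  after byte 4 (03): sum1=0, sum2=174
  after byte 5 (52): sum1=82, sum2=1
Checksum = sum2·256 + sum1 = 1·256 + 82 = 338 = 0x0152.

0152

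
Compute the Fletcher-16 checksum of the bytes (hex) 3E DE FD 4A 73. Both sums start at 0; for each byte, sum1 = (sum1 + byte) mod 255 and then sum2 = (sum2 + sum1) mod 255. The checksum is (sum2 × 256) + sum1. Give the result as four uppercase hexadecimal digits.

Running sums (mod 255):
  after byte 0 (3E): sum1=62, sum2=62
  after byte 1 (DE): sum1=29, sum2=91
  after byte 2 (FD): sum1=27, sum2=118
  after byte 3 (4A): sum1=101, sum2=219
  after byte 4 (73): sum1=216, sum2=180
Checksum = sum2·256 + sum1 = 180·256 + 216 = 46296 = 0xB4D8.

B4D8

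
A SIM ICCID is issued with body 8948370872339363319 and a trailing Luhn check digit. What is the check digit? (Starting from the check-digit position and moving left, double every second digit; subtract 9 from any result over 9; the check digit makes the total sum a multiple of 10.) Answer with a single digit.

Partial digits right→left: 9 1 3 3 6 3 9 3 3 2 7 8 0 7 3 8 4 9 8
Double every second digit counting from the check-digit position (so the 1st, 3rd, 5th, ... of the partial from the right).
  doubled (with −9 where >9): 9 6 3 9 6 5 0 6 8 7 → sum 59
  kept as-is: 1 3 3 3 2 8 7 8 9 → sum 44
Total = 59 + 44 = 103.
Check digit = (10 − (103 mod 10)) mod 10 = 7.

7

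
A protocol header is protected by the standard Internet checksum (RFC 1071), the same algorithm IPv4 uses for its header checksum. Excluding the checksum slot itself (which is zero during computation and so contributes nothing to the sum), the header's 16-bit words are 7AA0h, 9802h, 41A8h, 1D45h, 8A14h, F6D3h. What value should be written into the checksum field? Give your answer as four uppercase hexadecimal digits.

0D87

One's-complement addition (fold any carry out of bit 15 back into bit 0):
  0x7AA0 + 0x9802 = 0x112A2 → wrap carry → 0x12A3
  0x12A3 + 0x41A8 = 0x0544B
  0x544B + 0x1D45 = 0x07190
  0x7190 + 0x8A14 = 0x0FBA4
  0xFBA4 + 0xF6D3 = 0x1F277 → wrap carry → 0xF278
One's-complement sum = 0xF278.
Checksum = ~0xF278 & 0xFFFF = 0x0D87.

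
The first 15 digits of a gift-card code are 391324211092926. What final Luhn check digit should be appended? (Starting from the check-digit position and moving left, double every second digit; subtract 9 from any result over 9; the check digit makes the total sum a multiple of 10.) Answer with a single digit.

Partial digits right→left: 6 2 9 2 9 0 1 1 2 4 2 3 1 9 3
Double every second digit counting from the check-digit position (so the 1st, 3rd, 5th, ... of the partial from the right).
  doubled (with −9 where >9): 3 9 9 2 4 4 2 6 → sum 39
  kept as-is: 2 2 0 1 4 3 9 → sum 21
Total = 39 + 21 = 60.
Check digit = (10 − (60 mod 10)) mod 10 = 0.

0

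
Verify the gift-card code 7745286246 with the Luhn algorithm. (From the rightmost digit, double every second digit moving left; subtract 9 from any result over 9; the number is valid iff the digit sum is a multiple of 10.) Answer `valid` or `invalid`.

invalid

From the right, keep odd positions and double even positions (subtract 9 from any doubled value over 9):
  doubled (positions 2,4,...): 8 3 4 8 5 → sum 28
  kept (positions 1,3,...): 6 2 8 5 7 → sum 28
Total = 56.
56 mod 10 = 6, so the number is invalid.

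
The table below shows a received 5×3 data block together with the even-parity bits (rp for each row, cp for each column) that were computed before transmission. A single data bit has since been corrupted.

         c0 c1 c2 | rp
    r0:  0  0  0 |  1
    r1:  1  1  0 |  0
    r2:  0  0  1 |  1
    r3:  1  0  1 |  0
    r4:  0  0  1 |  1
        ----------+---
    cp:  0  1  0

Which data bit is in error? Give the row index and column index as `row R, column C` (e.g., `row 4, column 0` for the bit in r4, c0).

row 0, column 2

Recompute each row's even parity and compare to rp:
  r0: data parity 0, sent rp 1 → mismatch
  r1: data parity 0, sent rp 0 → ok
  r2: data parity 1, sent rp 1 → ok
  r3: data parity 0, sent rp 0 → ok
  r4: data parity 1, sent rp 1 → ok
Recompute each column's even parity and compare to cp:
  c0: data parity 0, sent cp 0 → ok
  c1: data parity 1, sent cp 1 → ok
  c2: data parity 1, sent cp 0 → mismatch
Exactly one row (r0) and one column (c2) fail → the flipped bit is at their intersection.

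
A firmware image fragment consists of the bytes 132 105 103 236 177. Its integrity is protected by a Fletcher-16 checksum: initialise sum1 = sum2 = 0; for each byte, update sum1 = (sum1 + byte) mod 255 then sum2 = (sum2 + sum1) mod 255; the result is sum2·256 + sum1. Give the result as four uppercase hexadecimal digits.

Running sums (mod 255):
  after byte 0 (132): sum1=132, sum2=132
  after byte 1 (105): sum1=237, sum2=114
  after byte 2 (103): sum1=85, sum2=199
  after byte 3 (236): sum1=66, sum2=10
  after byte 4 (177): sum1=243, sum2=253
Checksum = sum2·256 + sum1 = 253·256 + 243 = 65011 = 0xFDF3.

FDF3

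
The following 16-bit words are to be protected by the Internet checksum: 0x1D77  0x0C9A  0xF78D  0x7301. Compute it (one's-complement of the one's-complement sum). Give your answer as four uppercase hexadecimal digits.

6B5F

One's-complement addition (fold any carry out of bit 15 back into bit 0):
  0x1D77 + 0x0C9A = 0x02A11
  0x2A11 + 0xF78D = 0x1219E → wrap carry → 0x219F
  0x219F + 0x7301 = 0x094A0
One's-complement sum = 0x94A0.
Checksum = ~0x94A0 & 0xFFFF = 0x6B5F.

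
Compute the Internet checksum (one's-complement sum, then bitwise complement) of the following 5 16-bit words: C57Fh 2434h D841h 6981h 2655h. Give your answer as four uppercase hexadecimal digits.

One's-complement addition (fold any carry out of bit 15 back into bit 0):
  0xC57F + 0x2434 = 0x0E9B3
  0xE9B3 + 0xD841 = 0x1C1F4 → wrap carry → 0xC1F5
  0xC1F5 + 0x6981 = 0x12B76 → wrap carry → 0x2B77
  0x2B77 + 0x2655 = 0x051CC
One's-complement sum = 0x51CC.
Checksum = ~0x51CC & 0xFFFF = 0xAE33.

AE33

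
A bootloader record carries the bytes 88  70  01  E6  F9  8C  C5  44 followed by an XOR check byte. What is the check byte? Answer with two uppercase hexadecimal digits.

EB

XOR the bytes together:
  start with 0x88
  0x88 ⊕ 0x70 = 0xF8
  0xF8 ⊕ 0x01 = 0xF9
  0xF9 ⊕ 0xE6 = 0x1F
  0x1F ⊕ 0xF9 = 0xE6
  0xE6 ⊕ 0x8C = 0x6A
  0x6A ⊕ 0xC5 = 0xAF
  0xAF ⊕ 0x44 = 0xEB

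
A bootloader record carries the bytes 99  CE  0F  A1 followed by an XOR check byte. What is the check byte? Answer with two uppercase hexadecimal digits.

F9

XOR the bytes together:
  start with 0x99
  0x99 ⊕ 0xCE = 0x57
  0x57 ⊕ 0x0F = 0x58
  0x58 ⊕ 0xA1 = 0xF9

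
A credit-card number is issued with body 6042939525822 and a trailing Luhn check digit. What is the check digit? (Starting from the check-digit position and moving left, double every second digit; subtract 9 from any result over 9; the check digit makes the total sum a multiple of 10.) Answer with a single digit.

Partial digits right→left: 2 2 8 5 2 5 9 3 9 2 4 0 6
Double every second digit counting from the check-digit position (so the 1st, 3rd, 5th, ... of the partial from the right).
  doubled (with −9 where >9): 4 7 4 9 9 8 3 → sum 44
  kept as-is: 2 5 5 3 2 0 → sum 17
Total = 44 + 17 = 61.
Check digit = (10 − (61 mod 10)) mod 10 = 9.

9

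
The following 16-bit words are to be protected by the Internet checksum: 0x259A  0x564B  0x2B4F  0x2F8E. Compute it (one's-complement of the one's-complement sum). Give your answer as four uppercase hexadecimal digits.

293D

One's-complement addition (fold any carry out of bit 15 back into bit 0):
  0x259A + 0x564B = 0x07BE5
  0x7BE5 + 0x2B4F = 0x0A734
  0xA734 + 0x2F8E = 0x0D6C2
One's-complement sum = 0xD6C2.
Checksum = ~0xD6C2 & 0xFFFF = 0x293D.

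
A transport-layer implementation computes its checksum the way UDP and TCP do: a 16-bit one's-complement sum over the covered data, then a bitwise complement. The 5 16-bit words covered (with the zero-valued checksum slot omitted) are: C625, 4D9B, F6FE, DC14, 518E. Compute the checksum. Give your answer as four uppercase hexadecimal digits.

One's-complement addition (fold any carry out of bit 15 back into bit 0):
  0xC625 + 0x4D9B = 0x113C0 → wrap carry → 0x13C1
  0x13C1 + 0xF6FE = 0x10ABF → wrap carry → 0x0AC0
  0x0AC0 + 0xDC14 = 0x0E6D4
  0xE6D4 + 0x518E = 0x13862 → wrap carry → 0x3863
One's-complement sum = 0x3863.
Checksum = ~0x3863 & 0xFFFF = 0xC79C.

C79C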